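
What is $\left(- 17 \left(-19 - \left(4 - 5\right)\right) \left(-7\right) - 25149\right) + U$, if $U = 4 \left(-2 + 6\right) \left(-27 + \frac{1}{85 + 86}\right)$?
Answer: $- \frac{4740617}{171} \approx -27723.0$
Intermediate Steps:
$U = - \frac{73856}{171}$ ($U = 4 \cdot 4 \left(-27 + \frac{1}{171}\right) = 16 \left(-27 + \frac{1}{171}\right) = 16 \left(- \frac{4616}{171}\right) = - \frac{73856}{171} \approx -431.91$)
$\left(- 17 \left(-19 - \left(4 - 5\right)\right) \left(-7\right) - 25149\right) + U = \left(- 17 \left(-19 - \left(4 - 5\right)\right) \left(-7\right) - 25149\right) - \frac{73856}{171} = \left(- 17 \left(-19 - -1\right) \left(-7\right) - 25149\right) - \frac{73856}{171} = \left(- 17 \left(-19 + 1\right) \left(-7\right) - 25149\right) - \frac{73856}{171} = \left(\left(-17\right) \left(-18\right) \left(-7\right) - 25149\right) - \frac{73856}{171} = \left(306 \left(-7\right) - 25149\right) - \frac{73856}{171} = \left(-2142 - 25149\right) - \frac{73856}{171} = -27291 - \frac{73856}{171} = - \frac{4740617}{171}$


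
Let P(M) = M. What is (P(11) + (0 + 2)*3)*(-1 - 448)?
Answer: -7633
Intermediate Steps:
(P(11) + (0 + 2)*3)*(-1 - 448) = (11 + (0 + 2)*3)*(-1 - 448) = (11 + 2*3)*(-449) = (11 + 6)*(-449) = 17*(-449) = -7633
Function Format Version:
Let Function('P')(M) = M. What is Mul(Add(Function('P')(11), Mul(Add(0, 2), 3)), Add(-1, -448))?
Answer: -7633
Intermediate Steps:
Mul(Add(Function('P')(11), Mul(Add(0, 2), 3)), Add(-1, -448)) = Mul(Add(11, Mul(Add(0, 2), 3)), Add(-1, -448)) = Mul(Add(11, Mul(2, 3)), -449) = Mul(Add(11, 6), -449) = Mul(17, -449) = -7633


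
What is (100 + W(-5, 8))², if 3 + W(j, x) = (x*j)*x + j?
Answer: 51984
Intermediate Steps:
W(j, x) = -3 + j + j*x² (W(j, x) = -3 + ((x*j)*x + j) = -3 + ((j*x)*x + j) = -3 + (j*x² + j) = -3 + (j + j*x²) = -3 + j + j*x²)
(100 + W(-5, 8))² = (100 + (-3 - 5 - 5*8²))² = (100 + (-3 - 5 - 5*64))² = (100 + (-3 - 5 - 320))² = (100 - 328)² = (-228)² = 51984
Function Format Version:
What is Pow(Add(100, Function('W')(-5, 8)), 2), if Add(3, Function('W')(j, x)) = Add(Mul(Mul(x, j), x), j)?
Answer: 51984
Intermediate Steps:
Function('W')(j, x) = Add(-3, j, Mul(j, Pow(x, 2))) (Function('W')(j, x) = Add(-3, Add(Mul(Mul(x, j), x), j)) = Add(-3, Add(Mul(Mul(j, x), x), j)) = Add(-3, Add(Mul(j, Pow(x, 2)), j)) = Add(-3, Add(j, Mul(j, Pow(x, 2)))) = Add(-3, j, Mul(j, Pow(x, 2))))
Pow(Add(100, Function('W')(-5, 8)), 2) = Pow(Add(100, Add(-3, -5, Mul(-5, Pow(8, 2)))), 2) = Pow(Add(100, Add(-3, -5, Mul(-5, 64))), 2) = Pow(Add(100, Add(-3, -5, -320)), 2) = Pow(Add(100, -328), 2) = Pow(-228, 2) = 51984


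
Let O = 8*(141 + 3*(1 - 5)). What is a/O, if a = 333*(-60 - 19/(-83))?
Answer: -550671/28552 ≈ -19.287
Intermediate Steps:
O = 1032 (O = 8*(141 + 3*(-4)) = 8*(141 - 12) = 8*129 = 1032)
a = -1652013/83 (a = 333*(-60 - 19*(-1/83)) = 333*(-60 + 19/83) = 333*(-4961/83) = -1652013/83 ≈ -19904.)
a/O = -1652013/83/1032 = -1652013/83*1/1032 = -550671/28552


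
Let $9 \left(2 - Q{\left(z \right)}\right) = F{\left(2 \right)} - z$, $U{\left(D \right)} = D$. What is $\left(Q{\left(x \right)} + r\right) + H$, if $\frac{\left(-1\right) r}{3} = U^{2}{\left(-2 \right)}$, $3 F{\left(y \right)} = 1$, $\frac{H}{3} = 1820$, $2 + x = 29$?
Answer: $\frac{147230}{27} \approx 5453.0$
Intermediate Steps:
$x = 27$ ($x = -2 + 29 = 27$)
$H = 5460$ ($H = 3 \cdot 1820 = 5460$)
$F{\left(y \right)} = \frac{1}{3}$ ($F{\left(y \right)} = \frac{1}{3} \cdot 1 = \frac{1}{3}$)
$r = -12$ ($r = - 3 \left(-2\right)^{2} = \left(-3\right) 4 = -12$)
$Q{\left(z \right)} = \frac{53}{27} + \frac{z}{9}$ ($Q{\left(z \right)} = 2 - \frac{\frac{1}{3} - z}{9} = 2 + \left(- \frac{1}{27} + \frac{z}{9}\right) = \frac{53}{27} + \frac{z}{9}$)
$\left(Q{\left(x \right)} + r\right) + H = \left(\left(\frac{53}{27} + \frac{1}{9} \cdot 27\right) - 12\right) + 5460 = \left(\left(\frac{53}{27} + 3\right) - 12\right) + 5460 = \left(\frac{134}{27} - 12\right) + 5460 = - \frac{190}{27} + 5460 = \frac{147230}{27}$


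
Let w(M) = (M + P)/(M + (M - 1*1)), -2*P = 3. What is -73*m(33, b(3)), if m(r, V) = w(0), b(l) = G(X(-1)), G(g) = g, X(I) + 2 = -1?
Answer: -219/2 ≈ -109.50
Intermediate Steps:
P = -3/2 (P = -½*3 = -3/2 ≈ -1.5000)
X(I) = -3 (X(I) = -2 - 1 = -3)
w(M) = (-3/2 + M)/(-1 + 2*M) (w(M) = (M - 3/2)/(M + (M - 1*1)) = (-3/2 + M)/(M + (M - 1)) = (-3/2 + M)/(M + (-1 + M)) = (-3/2 + M)/(-1 + 2*M))
b(l) = -3
m(r, V) = 3/2 (m(r, V) = (-3 + 2*0)/(2*(-1 + 2*0)) = (-3 + 0)/(2*(-1 + 0)) = (½)*(-3)/(-1) = (½)*(-1)*(-3) = 3/2)
-73*m(33, b(3)) = -73*3/2 = -219/2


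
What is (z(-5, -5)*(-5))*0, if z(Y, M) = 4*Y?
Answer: 0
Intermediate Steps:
(z(-5, -5)*(-5))*0 = ((4*(-5))*(-5))*0 = -20*(-5)*0 = 100*0 = 0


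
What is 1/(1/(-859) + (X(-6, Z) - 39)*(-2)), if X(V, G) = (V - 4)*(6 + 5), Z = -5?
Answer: 859/255981 ≈ 0.0033557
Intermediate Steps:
X(V, G) = -44 + 11*V (X(V, G) = (-4 + V)*11 = -44 + 11*V)
1/(1/(-859) + (X(-6, Z) - 39)*(-2)) = 1/(1/(-859) + ((-44 + 11*(-6)) - 39)*(-2)) = 1/(-1/859 + ((-44 - 66) - 39)*(-2)) = 1/(-1/859 + (-110 - 39)*(-2)) = 1/(-1/859 - 149*(-2)) = 1/(-1/859 + 298) = 1/(255981/859) = 859/255981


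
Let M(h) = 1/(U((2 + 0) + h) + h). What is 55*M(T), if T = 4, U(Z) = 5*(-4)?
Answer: -55/16 ≈ -3.4375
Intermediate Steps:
U(Z) = -20
M(h) = 1/(-20 + h)
55*M(T) = 55/(-20 + 4) = 55/(-16) = 55*(-1/16) = -55/16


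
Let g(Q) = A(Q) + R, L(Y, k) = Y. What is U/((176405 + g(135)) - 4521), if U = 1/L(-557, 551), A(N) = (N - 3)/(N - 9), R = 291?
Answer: -21/2013943229 ≈ -1.0427e-8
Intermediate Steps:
A(N) = (-3 + N)/(-9 + N)
g(Q) = 291 + (-3 + Q)/(-9 + Q) (g(Q) = (-3 + Q)/(-9 + Q) + 291 = 291 + (-3 + Q)/(-9 + Q))
U = -1/557 (U = 1/(-557) = -1/557 ≈ -0.0017953)
U/((176405 + g(135)) - 4521) = -1/(557*((176405 + 2*(-1311 + 146*135)/(-9 + 135)) - 4521)) = -1/(557*((176405 + 2*(-1311 + 19710)/126) - 4521)) = -1/(557*((176405 + 2*(1/126)*18399) - 4521)) = -1/(557*((176405 + 6133/21) - 4521)) = -1/(557*(3710638/21 - 4521)) = -1/(557*3615697/21) = -1/557*21/3615697 = -21/2013943229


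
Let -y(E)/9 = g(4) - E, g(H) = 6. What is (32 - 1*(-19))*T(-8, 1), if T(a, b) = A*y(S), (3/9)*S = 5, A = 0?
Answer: 0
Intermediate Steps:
S = 15 (S = 3*5 = 15)
y(E) = -54 + 9*E (y(E) = -9*(6 - E) = -54 + 9*E)
T(a, b) = 0 (T(a, b) = 0*(-54 + 9*15) = 0*(-54 + 135) = 0*81 = 0)
(32 - 1*(-19))*T(-8, 1) = (32 - 1*(-19))*0 = (32 + 19)*0 = 51*0 = 0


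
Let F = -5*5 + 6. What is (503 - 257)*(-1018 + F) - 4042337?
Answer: -4297439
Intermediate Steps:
F = -19 (F = -25 + 6 = -19)
(503 - 257)*(-1018 + F) - 4042337 = (503 - 257)*(-1018 - 19) - 4042337 = 246*(-1037) - 4042337 = -255102 - 4042337 = -4297439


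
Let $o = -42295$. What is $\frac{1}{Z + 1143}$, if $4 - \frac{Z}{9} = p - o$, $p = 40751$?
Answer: $- \frac{1}{746235} \approx -1.3401 \cdot 10^{-6}$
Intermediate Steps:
$Z = -747378$ ($Z = 36 - 9 \left(40751 - -42295\right) = 36 - 9 \left(40751 + 42295\right) = 36 - 747414 = -747378$)
$\frac{1}{Z + 1143} = \frac{1}{-747378 + 1143} = \frac{1}{-746235} = - \frac{1}{746235}$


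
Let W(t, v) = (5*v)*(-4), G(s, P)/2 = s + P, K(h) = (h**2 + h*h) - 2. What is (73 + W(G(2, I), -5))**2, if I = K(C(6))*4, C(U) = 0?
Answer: 29929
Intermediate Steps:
K(h) = -2 + 2*h**2 (K(h) = (h**2 + h**2) - 2 = 2*h**2 - 2 = -2 + 2*h**2)
I = -8 (I = (-2 + 2*0**2)*4 = (-2 + 2*0)*4 = (-2 + 0)*4 = -2*4 = -8)
G(s, P) = 2*P + 2*s (G(s, P) = 2*(s + P) = 2*(P + s) = 2*P + 2*s)
W(t, v) = -20*v
(73 + W(G(2, I), -5))**2 = (73 - 20*(-5))**2 = (73 + 100)**2 = 173**2 = 29929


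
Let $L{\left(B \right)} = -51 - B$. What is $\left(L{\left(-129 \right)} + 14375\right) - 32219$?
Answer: $-17766$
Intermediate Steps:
$\left(L{\left(-129 \right)} + 14375\right) - 32219 = \left(\left(-51 - -129\right) + 14375\right) - 32219 = \left(\left(-51 + 129\right) + 14375\right) - 32219 = \left(78 + 14375\right) - 32219 = 14453 - 32219 = -17766$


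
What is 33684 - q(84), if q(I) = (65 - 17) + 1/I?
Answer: 2825423/84 ≈ 33636.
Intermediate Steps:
q(I) = 48 + 1/I
33684 - q(84) = 33684 - (48 + 1/84) = 33684 - 1*4033/84 = 33684 - 4033/84 = 2825423/84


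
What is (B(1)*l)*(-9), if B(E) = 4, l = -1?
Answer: 36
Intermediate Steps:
(B(1)*l)*(-9) = (4*(-1))*(-9) = -4*(-9) = 36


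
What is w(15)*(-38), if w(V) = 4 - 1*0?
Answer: -152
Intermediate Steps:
w(V) = 4 (w(V) = 4 + 0 = 4)
w(15)*(-38) = 4*(-38) = -152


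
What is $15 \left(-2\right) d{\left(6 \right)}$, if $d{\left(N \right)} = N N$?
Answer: $-1080$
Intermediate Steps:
$d{\left(N \right)} = N^{2}$
$15 \left(-2\right) d{\left(6 \right)} = 15 \left(-2\right) 6^{2} = \left(-30\right) 36 = -1080$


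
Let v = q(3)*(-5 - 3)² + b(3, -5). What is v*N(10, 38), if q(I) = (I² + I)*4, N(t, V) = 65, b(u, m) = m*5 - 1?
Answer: 197990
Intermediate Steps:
b(u, m) = -1 + 5*m (b(u, m) = 5*m - 1 = -1 + 5*m)
q(I) = 4*I + 4*I² (q(I) = (I + I²)*4 = 4*I + 4*I²)
v = 3046 (v = (4*3*(1 + 3))*(-5 - 3)² + (-1 + 5*(-5)) = (4*3*4)*(-8)² + (-1 - 25) = 48*64 - 26 = 3072 - 26 = 3046)
v*N(10, 38) = 3046*65 = 197990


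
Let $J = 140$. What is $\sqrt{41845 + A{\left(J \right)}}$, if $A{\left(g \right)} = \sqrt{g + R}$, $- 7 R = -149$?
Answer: $\frac{\sqrt{2050405 + 7 \sqrt{7903}}}{7} \approx 204.59$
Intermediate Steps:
$R = \frac{149}{7}$ ($R = \left(- \frac{1}{7}\right) \left(-149\right) = \frac{149}{7} \approx 21.286$)
$A{\left(g \right)} = \sqrt{\frac{149}{7} + g}$ ($A{\left(g \right)} = \sqrt{g + \frac{149}{7}} = \sqrt{\frac{149}{7} + g}$)
$\sqrt{41845 + A{\left(J \right)}} = \sqrt{41845 + \frac{\sqrt{1043 + 49 \cdot 140}}{7}} = \sqrt{41845 + \frac{\sqrt{1043 + 6860}}{7}} = \sqrt{41845 + \frac{\sqrt{7903}}{7}}$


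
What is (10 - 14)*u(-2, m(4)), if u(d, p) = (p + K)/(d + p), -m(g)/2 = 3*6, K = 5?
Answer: -62/19 ≈ -3.2632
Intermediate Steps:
m(g) = -36 (m(g) = -6*6 = -2*18 = -36)
u(d, p) = (5 + p)/(d + p) (u(d, p) = (p + 5)/(d + p) = (5 + p)/(d + p))
(10 - 14)*u(-2, m(4)) = (10 - 14)*((5 - 36)/(-2 - 36)) = -4*(-31)/(-38) = -(-2)*(-31)/19 = -4*31/38 = -62/19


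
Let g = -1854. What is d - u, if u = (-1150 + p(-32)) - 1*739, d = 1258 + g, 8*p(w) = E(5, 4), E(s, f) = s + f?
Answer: 10335/8 ≈ 1291.9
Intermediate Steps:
E(s, f) = f + s
p(w) = 9/8 (p(w) = (4 + 5)/8 = (⅛)*9 = 9/8)
d = -596 (d = 1258 - 1854 = -596)
u = -15103/8 (u = (-1150 + 9/8) - 1*739 = -9191/8 - 739 = -15103/8 ≈ -1887.9)
d - u = -596 - 1*(-15103/8) = -596 + 15103/8 = 10335/8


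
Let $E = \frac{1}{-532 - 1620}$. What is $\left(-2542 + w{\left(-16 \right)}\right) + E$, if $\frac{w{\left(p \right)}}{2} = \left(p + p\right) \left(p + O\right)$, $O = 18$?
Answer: $- \frac{5745841}{2152} \approx -2670.0$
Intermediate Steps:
$w{\left(p \right)} = 4 p \left(18 + p\right)$ ($w{\left(p \right)} = 2 \left(p + p\right) \left(p + 18\right) = 2 \cdot 2 p \left(18 + p\right) = 4 p \left(18 + p\right)$)
$E = - \frac{1}{2152}$ ($E = \frac{1}{-2152} = - \frac{1}{2152} \approx -0.00046468$)
$\left(-2542 + w{\left(-16 \right)}\right) + E = \left(-2542 + 4 \left(-16\right) \left(18 - 16\right)\right) - \frac{1}{2152} = \left(-2542 + 4 \left(-16\right) 2\right) - \frac{1}{2152} = \left(-2542 - 128\right) - \frac{1}{2152} = -2670 - \frac{1}{2152} = - \frac{5745841}{2152}$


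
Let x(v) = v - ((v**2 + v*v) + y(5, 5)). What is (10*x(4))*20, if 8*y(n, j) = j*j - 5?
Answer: -6100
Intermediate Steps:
y(n, j) = -5/8 + j**2/8 (y(n, j) = (j*j - 5)/8 = (j**2 - 5)/8 = (-5 + j**2)/8 = -5/8 + j**2/8)
x(v) = -5/2 + v - 2*v**2 (x(v) = v - ((v**2 + v*v) + (-5/8 + (1/8)*5**2)) = v - ((v**2 + v**2) + (-5/8 + (1/8)*25)) = v - (2*v**2 + (-5/8 + 25/8)) = v - (2*v**2 + 5/2) = v - (5/2 + 2*v**2) = v + (-5/2 - 2*v**2) = -5/2 + v - 2*v**2)
(10*x(4))*20 = (10*(-5/2 + 4 - 2*4**2))*20 = (10*(-5/2 + 4 - 2*16))*20 = (10*(-5/2 + 4 - 32))*20 = (10*(-61/2))*20 = -305*20 = -6100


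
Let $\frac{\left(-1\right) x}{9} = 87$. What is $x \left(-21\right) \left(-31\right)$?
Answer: $-509733$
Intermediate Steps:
$x = -783$ ($x = \left(-9\right) 87 = -783$)
$x \left(-21\right) \left(-31\right) = \left(-783\right) \left(-21\right) \left(-31\right) = 16443 \left(-31\right) = -509733$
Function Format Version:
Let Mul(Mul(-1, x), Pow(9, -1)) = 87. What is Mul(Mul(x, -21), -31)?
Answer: -509733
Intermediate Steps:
x = -783 (x = Mul(-9, 87) = -783)
Mul(Mul(x, -21), -31) = Mul(Mul(-783, -21), -31) = Mul(16443, -31) = -509733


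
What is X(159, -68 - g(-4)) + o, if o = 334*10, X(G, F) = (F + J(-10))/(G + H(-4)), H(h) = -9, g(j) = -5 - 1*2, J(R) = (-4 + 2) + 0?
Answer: 166979/50 ≈ 3339.6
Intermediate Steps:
J(R) = -2 (J(R) = -2 + 0 = -2)
g(j) = -7 (g(j) = -5 - 2 = -7)
X(G, F) = (-2 + F)/(-9 + G) (X(G, F) = (F - 2)/(G - 9) = (-2 + F)/(-9 + G))
o = 3340
X(159, -68 - g(-4)) + o = (-2 + (-68 - 1*(-7)))/(-9 + 159) + 3340 = (-2 + (-68 + 7))/150 + 3340 = (-2 - 61)/150 + 3340 = (1/150)*(-63) + 3340 = -21/50 + 3340 = 166979/50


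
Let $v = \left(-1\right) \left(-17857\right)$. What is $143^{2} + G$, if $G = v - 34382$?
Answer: $3924$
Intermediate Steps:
$v = 17857$
$G = -16525$ ($G = 17857 - 34382 = -16525$)
$143^{2} + G = 143^{2} - 16525 = 20449 - 16525 = 3924$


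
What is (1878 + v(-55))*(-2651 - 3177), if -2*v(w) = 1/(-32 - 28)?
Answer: -328350977/30 ≈ -1.0945e+7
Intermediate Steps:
v(w) = 1/120 (v(w) = -1/(2*(-32 - 28)) = -1/2/(-60) = -1/2*(-1/60) = 1/120)
(1878 + v(-55))*(-2651 - 3177) = (1878 + 1/120)*(-2651 - 3177) = (225361/120)*(-5828) = -328350977/30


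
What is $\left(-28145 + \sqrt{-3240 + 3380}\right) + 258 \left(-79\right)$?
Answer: $-48527 + 2 \sqrt{35} \approx -48515.0$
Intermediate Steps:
$\left(-28145 + \sqrt{-3240 + 3380}\right) + 258 \left(-79\right) = \left(-28145 + \sqrt{140}\right) - 20382 = \left(-28145 + 2 \sqrt{35}\right) - 20382 = -48527 + 2 \sqrt{35}$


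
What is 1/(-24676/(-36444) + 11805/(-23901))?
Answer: 72587337/13296638 ≈ 5.4591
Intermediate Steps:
1/(-24676/(-36444) + 11805/(-23901)) = 1/(-24676*(-1/36444) + 11805*(-1/23901)) = 1/(6169/9111 - 3935/7967) = 1/(13296638/72587337) = 72587337/13296638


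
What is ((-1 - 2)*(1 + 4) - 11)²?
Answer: 676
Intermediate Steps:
((-1 - 2)*(1 + 4) - 11)² = (-3*5 - 11)² = (-15 - 11)² = (-26)² = 676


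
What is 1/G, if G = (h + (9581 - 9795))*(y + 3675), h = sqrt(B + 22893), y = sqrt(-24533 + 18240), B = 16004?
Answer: -1/(786450 - 3675*sqrt(38897) - I*sqrt(244778821) + 214*I*sqrt(6293)) ≈ -1.6212e-5 + 3.4995e-7*I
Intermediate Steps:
y = I*sqrt(6293) (y = sqrt(-6293) = I*sqrt(6293) ≈ 79.328*I)
h = sqrt(38897) (h = sqrt(16004 + 22893) = sqrt(38897) ≈ 197.22)
G = (-214 + sqrt(38897))*(3675 + I*sqrt(6293)) (G = (sqrt(38897) + (9581 - 9795))*(I*sqrt(6293) + 3675) = (sqrt(38897) - 214)*(3675 + I*sqrt(6293)) = (-214 + sqrt(38897))*(3675 + I*sqrt(6293)) ≈ -61655.0 - 1330.9*I)
1/G = 1/(-786450 + 3675*sqrt(38897) + I*sqrt(244778821) - 214*I*sqrt(6293))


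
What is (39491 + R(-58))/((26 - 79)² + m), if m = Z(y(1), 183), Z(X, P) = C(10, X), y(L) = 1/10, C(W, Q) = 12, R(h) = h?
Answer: 39433/2821 ≈ 13.978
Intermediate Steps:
y(L) = ⅒ (y(L) = 1*(⅒) = ⅒)
Z(X, P) = 12
m = 12
(39491 + R(-58))/((26 - 79)² + m) = (39491 - 58)/((26 - 79)² + 12) = 39433/((-53)² + 12) = 39433/(2809 + 12) = 39433/2821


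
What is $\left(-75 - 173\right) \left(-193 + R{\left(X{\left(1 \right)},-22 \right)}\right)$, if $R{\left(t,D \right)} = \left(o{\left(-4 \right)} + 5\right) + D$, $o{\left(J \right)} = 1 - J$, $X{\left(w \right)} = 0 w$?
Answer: $50840$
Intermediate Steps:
$X{\left(w \right)} = 0$
$R{\left(t,D \right)} = 10 + D$ ($R{\left(t,D \right)} = \left(\left(1 - -4\right) + 5\right) + D = \left(\left(1 + 4\right) + 5\right) + D = \left(5 + 5\right) + D = 10 + D$)
$\left(-75 - 173\right) \left(-193 + R{\left(X{\left(1 \right)},-22 \right)}\right) = \left(-75 - 173\right) \left(-193 + \left(10 - 22\right)\right) = - 248 \left(-193 - 12\right) = \left(-248\right) \left(-205\right) = 50840$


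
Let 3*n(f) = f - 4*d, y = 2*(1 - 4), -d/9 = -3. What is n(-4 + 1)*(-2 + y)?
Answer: 296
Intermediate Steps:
d = 27 (d = -9*(-3) = 27)
y = -6 (y = 2*(-3) = -6)
n(f) = -36 + f/3 (n(f) = (f - 4*27)/3 = (f - 108)/3 = (-108 + f)/3 = -36 + f/3)
n(-4 + 1)*(-2 + y) = (-36 + (-4 + 1)/3)*(-2 - 6) = (-36 + (⅓)*(-3))*(-8) = (-36 - 1)*(-8) = -37*(-8) = 296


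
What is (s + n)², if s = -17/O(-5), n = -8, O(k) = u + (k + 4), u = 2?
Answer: 625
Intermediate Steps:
O(k) = 6 + k (O(k) = 2 + (k + 4) = 2 + (4 + k) = 6 + k)
s = -17 (s = -17/(6 - 5) = -17/1 = -17*1 = -17)
(s + n)² = (-17 - 8)² = (-25)² = 625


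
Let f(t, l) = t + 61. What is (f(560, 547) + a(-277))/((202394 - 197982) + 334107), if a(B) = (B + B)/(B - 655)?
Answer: 289663/157749854 ≈ 0.0018362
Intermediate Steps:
a(B) = 2*B/(-655 + B) (a(B) = (2*B)/(-655 + B) = 2*B/(-655 + B))
f(t, l) = 61 + t
(f(560, 547) + a(-277))/((202394 - 197982) + 334107) = ((61 + 560) + 2*(-277)/(-655 - 277))/((202394 - 197982) + 334107) = (621 + 2*(-277)/(-932))/(4412 + 334107) = (621 + 2*(-277)*(-1/932))/338519 = (621 + 277/466)*(1/338519) = (289663/466)*(1/338519) = 289663/157749854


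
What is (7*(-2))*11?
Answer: -154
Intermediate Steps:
(7*(-2))*11 = -14*11 = -154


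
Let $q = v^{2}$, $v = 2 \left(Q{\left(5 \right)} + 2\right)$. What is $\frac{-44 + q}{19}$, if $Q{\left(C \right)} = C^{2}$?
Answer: $\frac{2872}{19} \approx 151.16$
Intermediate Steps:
$v = 54$ ($v = 2 \left(5^{2} + 2\right) = 2 \left(25 + 2\right) = 2 \cdot 27 = 54$)
$q = 2916$ ($q = 54^{2} = 2916$)
$\frac{-44 + q}{19} = \frac{-44 + 2916}{19} = 2872 \cdot \frac{1}{19} = \frac{2872}{19}$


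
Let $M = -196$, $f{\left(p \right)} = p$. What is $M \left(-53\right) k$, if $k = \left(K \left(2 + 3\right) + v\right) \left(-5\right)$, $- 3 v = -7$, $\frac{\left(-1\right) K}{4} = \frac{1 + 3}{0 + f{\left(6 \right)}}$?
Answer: $571340$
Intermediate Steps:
$K = - \frac{8}{3}$ ($K = - 4 \frac{1 + 3}{0 + 6} = - 4 \cdot \frac{4}{6} = - 4 \cdot 4 \cdot \frac{1}{6} = \left(-4\right) \frac{2}{3} = - \frac{8}{3} \approx -2.6667$)
$v = \frac{7}{3}$ ($v = \left(- \frac{1}{3}\right) \left(-7\right) = \frac{7}{3} \approx 2.3333$)
$k = 55$ ($k = \left(- \frac{8 \left(2 + 3\right)}{3} + \frac{7}{3}\right) \left(-5\right) = \left(\left(- \frac{8}{3}\right) 5 + \frac{7}{3}\right) \left(-5\right) = \left(- \frac{40}{3} + \frac{7}{3}\right) \left(-5\right) = \left(-11\right) \left(-5\right) = 55$)
$M \left(-53\right) k = \left(-196\right) \left(-53\right) 55 = 10388 \cdot 55 = 571340$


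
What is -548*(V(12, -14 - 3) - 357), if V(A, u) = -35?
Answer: 214816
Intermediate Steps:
-548*(V(12, -14 - 3) - 357) = -548*(-35 - 357) = -548*(-392) = 214816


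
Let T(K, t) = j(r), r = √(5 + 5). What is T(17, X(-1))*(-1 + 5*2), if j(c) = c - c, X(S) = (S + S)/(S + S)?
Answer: 0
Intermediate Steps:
r = √10 ≈ 3.1623
X(S) = 1 (X(S) = (2*S)/((2*S)) = (2*S)*(1/(2*S)) = 1)
j(c) = 0
T(K, t) = 0
T(17, X(-1))*(-1 + 5*2) = 0*(-1 + 5*2) = 0*(-1 + 10) = 0*9 = 0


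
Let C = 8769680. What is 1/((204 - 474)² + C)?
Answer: 1/8842580 ≈ 1.1309e-7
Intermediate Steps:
1/((204 - 474)² + C) = 1/((204 - 474)² + 8769680) = 1/((-270)² + 8769680) = 1/(72900 + 8769680) = 1/8842580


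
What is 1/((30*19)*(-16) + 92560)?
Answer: 1/83440 ≈ 1.1985e-5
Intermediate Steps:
1/((30*19)*(-16) + 92560) = 1/(570*(-16) + 92560) = 1/(-9120 + 92560) = 1/83440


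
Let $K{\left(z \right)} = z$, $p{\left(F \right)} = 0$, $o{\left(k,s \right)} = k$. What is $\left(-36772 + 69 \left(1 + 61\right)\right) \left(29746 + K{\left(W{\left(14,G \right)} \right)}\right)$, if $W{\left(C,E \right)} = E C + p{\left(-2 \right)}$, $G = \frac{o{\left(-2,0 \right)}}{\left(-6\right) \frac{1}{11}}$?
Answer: $- \frac{2904703648}{3} \approx -9.6824 \cdot 10^{8}$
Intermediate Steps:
$G = \frac{11}{3}$ ($G = - \frac{2}{\left(-6\right) \frac{1}{11}} = - \frac{2}{- \frac{6}{11}} = \left(-2\right) \left(- \frac{11}{6}\right) = \frac{11}{3} \approx 3.6667$)
$W{\left(C,E \right)} = C E$ ($W{\left(C,E \right)} = E C + 0 = C E + 0 = C E$)
$\left(-36772 + 69 \left(1 + 61\right)\right) \left(29746 + K{\left(W{\left(14,G \right)} \right)}\right) = \left(-36772 + 69 \left(1 + 61\right)\right) \left(29746 + 14 \cdot \frac{11}{3}\right) = \left(-36772 + 69 \cdot 62\right) \left(29746 + \frac{154}{3}\right) = \left(-36772 + 4278\right) \frac{89392}{3} = \left(-32494\right) \frac{89392}{3} = - \frac{2904703648}{3}$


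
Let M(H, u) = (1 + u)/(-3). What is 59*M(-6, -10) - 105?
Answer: 72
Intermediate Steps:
M(H, u) = -⅓ - u/3 (M(H, u) = (1 + u)*(-⅓) = -⅓ - u/3)
59*M(-6, -10) - 105 = 59*(-⅓ - ⅓*(-10)) - 105 = 59*(-⅓ + 10/3) - 105 = 59*3 - 105 = 177 - 105 = 72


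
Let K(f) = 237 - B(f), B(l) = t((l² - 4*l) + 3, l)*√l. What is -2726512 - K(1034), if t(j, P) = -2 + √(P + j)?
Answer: -2726749 - √1034*(2 - √1066057) ≈ -2.6936e+6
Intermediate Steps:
B(l) = √l*(-2 + √(3 + l² - 3*l)) (B(l) = (-2 + √(l + ((l² - 4*l) + 3)))*√l = (-2 + √(l + (3 + l² - 4*l)))*√l = (-2 + √(3 + l² - 3*l))*√l = √l*(-2 + √(3 + l² - 3*l)))
K(f) = 237 - √f*(-2 + √(3 + f² - 3*f))
-2726512 - K(1034) = -2726512 - (237 + √1034*(2 - √(3 + 1034² - 3*1034))) = -2726512 - (237 + √1034*(2 - √(3 + 1069156 - 3102))) = -2726512 - (237 + √1034*(2 - √1066057)) = -2726512 + (-237 - √1034*(2 - √1066057)) = -2726749 - √1034*(2 - √1066057)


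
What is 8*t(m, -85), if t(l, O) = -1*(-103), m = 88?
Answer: 824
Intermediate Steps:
t(l, O) = 103
8*t(m, -85) = 8*103 = 824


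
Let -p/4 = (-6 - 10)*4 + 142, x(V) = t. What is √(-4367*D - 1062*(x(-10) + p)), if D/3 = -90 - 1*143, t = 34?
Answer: √3347769 ≈ 1829.7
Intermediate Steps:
x(V) = 34
p = -312 (p = -4*((-6 - 10)*4 + 142) = -4*(-16*4 + 142) = -4*(-64 + 142) = -4*78 = -312)
D = -699 (D = 3*(-90 - 1*143) = 3*(-90 - 143) = 3*(-233) = -699)
√(-4367*D - 1062*(x(-10) + p)) = √(-4367*(-699) - 1062*(34 - 312)) = √(3052533 - 1062*(-278)) = √(3052533 + 295236) = √3347769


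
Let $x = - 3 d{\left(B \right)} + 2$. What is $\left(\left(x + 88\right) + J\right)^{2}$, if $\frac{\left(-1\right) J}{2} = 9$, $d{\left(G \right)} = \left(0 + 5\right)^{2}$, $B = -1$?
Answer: $9$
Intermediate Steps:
$d{\left(G \right)} = 25$ ($d{\left(G \right)} = 5^{2} = 25$)
$J = -18$ ($J = \left(-2\right) 9 = -18$)
$x = -73$ ($x = \left(-3\right) 25 + 2 = -75 + 2 = -73$)
$\left(\left(x + 88\right) + J\right)^{2} = \left(\left(-73 + 88\right) - 18\right)^{2} = \left(15 - 18\right)^{2} = \left(-3\right)^{2} = 9$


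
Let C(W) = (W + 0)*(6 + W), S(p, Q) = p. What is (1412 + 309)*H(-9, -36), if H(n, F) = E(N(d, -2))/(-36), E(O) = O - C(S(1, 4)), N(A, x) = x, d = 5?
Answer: 1721/4 ≈ 430.25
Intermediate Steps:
C(W) = W*(6 + W)
E(O) = -7 + O (E(O) = O - (6 + 1) = O - 7 = -7 + O)
H(n, F) = ¼ (H(n, F) = (-7 - 2)/(-36) = -9*(-1/36) = ¼)
(1412 + 309)*H(-9, -36) = (1412 + 309)*(¼) = 1721*(¼) = 1721/4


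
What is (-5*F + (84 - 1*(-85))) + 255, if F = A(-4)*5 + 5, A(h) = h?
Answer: 499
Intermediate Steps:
F = -15 (F = -4*5 + 5 = -20 + 5 = -15)
(-5*F + (84 - 1*(-85))) + 255 = (-5*(-15) + (84 - 1*(-85))) + 255 = (75 + (84 + 85)) + 255 = (75 + 169) + 255 = 244 + 255 = 499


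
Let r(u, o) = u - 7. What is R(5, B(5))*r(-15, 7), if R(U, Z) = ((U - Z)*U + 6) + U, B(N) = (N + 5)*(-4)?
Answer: -5192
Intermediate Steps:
B(N) = -20 - 4*N (B(N) = (5 + N)*(-4) = -20 - 4*N)
R(U, Z) = 6 + U + U*(U - Z) (R(U, Z) = (U*(U - Z) + 6) + U = (6 + U*(U - Z)) + U = 6 + U + U*(U - Z))
r(u, o) = -7 + u
R(5, B(5))*r(-15, 7) = (6 + 5 + 5**2 - 1*5*(-20 - 4*5))*(-7 - 15) = (6 + 5 + 25 - 1*5*(-20 - 20))*(-22) = (6 + 5 + 25 - 1*5*(-40))*(-22) = (6 + 5 + 25 + 200)*(-22) = 236*(-22) = -5192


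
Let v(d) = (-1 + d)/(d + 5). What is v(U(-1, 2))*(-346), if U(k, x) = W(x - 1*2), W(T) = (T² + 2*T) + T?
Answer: 346/5 ≈ 69.200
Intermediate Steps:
W(T) = T² + 3*T
U(k, x) = (1 + x)*(-2 + x) (U(k, x) = (x - 1*2)*(3 + (x - 1*2)) = (x - 2)*(3 + (x - 2)) = (-2 + x)*(3 + (-2 + x)) = (-2 + x)*(1 + x) = (1 + x)*(-2 + x))
v(d) = (-1 + d)/(5 + d)
v(U(-1, 2))*(-346) = ((-1 + (1 + 2)*(-2 + 2))/(5 + (1 + 2)*(-2 + 2)))*(-346) = ((-1 + 3*0)/(5 + 3*0))*(-346) = ((-1 + 0)/(5 + 0))*(-346) = (-1/5)*(-346) = ((⅕)*(-1))*(-346) = -⅕*(-346) = 346/5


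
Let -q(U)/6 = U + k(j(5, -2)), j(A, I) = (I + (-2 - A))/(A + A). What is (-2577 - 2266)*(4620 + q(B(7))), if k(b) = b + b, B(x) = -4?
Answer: -112715982/5 ≈ -2.2543e+7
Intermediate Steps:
j(A, I) = (-2 + I - A)/(2*A) (j(A, I) = (-2 + I - A)/((2*A)) = (-2 + I - A)*(1/(2*A)) = (-2 + I - A)/(2*A))
k(b) = 2*b
q(U) = 54/5 - 6*U (q(U) = -6*(U + 2*((1/2)*(-2 - 2 - 1*5)/5)) = -6*(U + 2*((1/2)*(1/5)*(-2 - 2 - 5))) = -6*(U + 2*((1/2)*(1/5)*(-9))) = -6*(U + 2*(-9/10)) = -6*(U - 9/5) = -6*(-9/5 + U) = 54/5 - 6*U)
(-2577 - 2266)*(4620 + q(B(7))) = (-2577 - 2266)*(4620 + (54/5 - 6*(-4))) = -4843*(4620 + (54/5 + 24)) = -4843*(4620 + 174/5) = -4843*23274/5 = -112715982/5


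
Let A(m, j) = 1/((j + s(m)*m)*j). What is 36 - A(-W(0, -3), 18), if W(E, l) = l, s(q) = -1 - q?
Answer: 3887/108 ≈ 35.991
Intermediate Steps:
A(m, j) = 1/(j*(j + m*(-1 - m))) (A(m, j) = 1/((j + (-1 - m)*m)*j) = 1/((j + m*(-1 - m))*j) = 1/(j*(j + m*(-1 - m))))
36 - A(-W(0, -3), 18) = 36 - 1/(18*(18 - (-1*(-3))*(1 - 1*(-3)))) = 36 - 1/(18*(18 - 1*3*(1 + 3))) = 36 - 1/(18*(18 - 1*3*4)) = 36 - 1/(18*(18 - 12)) = 36 - 1/(18*6) = 36 - 1*1/108 = 36 - 1/108 = 3887/108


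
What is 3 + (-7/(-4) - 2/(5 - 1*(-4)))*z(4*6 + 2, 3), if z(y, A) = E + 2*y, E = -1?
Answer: 971/12 ≈ 80.917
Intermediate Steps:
z(y, A) = -1 + 2*y
3 + (-7/(-4) - 2/(5 - 1*(-4)))*z(4*6 + 2, 3) = 3 + (-7/(-4) - 2/(5 - 1*(-4)))*(-1 + 2*(4*6 + 2)) = 3 + (-7*(-¼) - 2/(5 + 4))*(-1 + 2*(24 + 2)) = 3 + (7/4 - 2/9)*(-1 + 2*26) = 3 + (7/4 - 2*⅑)*(-1 + 52) = 3 + (7/4 - 2/9)*51 = 3 + (55/36)*51 = 3 + 935/12 = 971/12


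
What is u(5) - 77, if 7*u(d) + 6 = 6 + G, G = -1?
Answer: -540/7 ≈ -77.143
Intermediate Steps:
u(d) = -1/7 (u(d) = -6/7 + (6 - 1)/7 = -6/7 + (1/7)*5 = -6/7 + 5/7 = -1/7)
u(5) - 77 = -1/7 - 77 = -540/7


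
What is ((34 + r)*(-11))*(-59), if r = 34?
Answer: 44132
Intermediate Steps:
((34 + r)*(-11))*(-59) = ((34 + 34)*(-11))*(-59) = (68*(-11))*(-59) = -748*(-59) = 44132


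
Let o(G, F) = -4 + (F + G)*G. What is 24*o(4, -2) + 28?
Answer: 124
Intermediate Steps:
o(G, F) = -4 + G*(F + G)
24*o(4, -2) + 28 = 24*(-4 + 4² - 2*4) + 28 = 24*(-4 + 16 - 8) + 28 = 24*4 + 28 = 96 + 28 = 124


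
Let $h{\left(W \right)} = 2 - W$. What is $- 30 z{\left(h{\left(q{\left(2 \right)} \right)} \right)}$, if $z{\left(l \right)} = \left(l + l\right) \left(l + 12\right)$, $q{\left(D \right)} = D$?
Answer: $0$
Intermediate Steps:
$z{\left(l \right)} = 2 l \left(12 + l\right)$
$- 30 z{\left(h{\left(q{\left(2 \right)} \right)} \right)} = - 30 \cdot 2 \left(2 - 2\right) \left(12 + \left(2 - 2\right)\right) = - 30 \cdot 2 \cdot 0 \left(12 + 0\right) = - 30 \cdot 2 \cdot 0 \cdot 12 = \left(-30\right) 0 = 0$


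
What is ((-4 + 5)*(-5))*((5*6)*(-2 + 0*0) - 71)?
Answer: 655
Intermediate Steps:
((-4 + 5)*(-5))*((5*6)*(-2 + 0*0) - 71) = (1*(-5))*(30*(-2 + 0) - 71) = -5*(30*(-2) - 71) = -5*(-60 - 71) = -5*(-131) = 655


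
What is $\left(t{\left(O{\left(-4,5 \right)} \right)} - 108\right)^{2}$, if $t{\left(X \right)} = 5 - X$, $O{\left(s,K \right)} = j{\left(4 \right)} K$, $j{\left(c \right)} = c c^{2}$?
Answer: $178929$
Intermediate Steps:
$j{\left(c \right)} = c^{3}$
$O{\left(s,K \right)} = 64 K$ ($O{\left(s,K \right)} = 4^{3} K = 64 K$)
$\left(t{\left(O{\left(-4,5 \right)} \right)} - 108\right)^{2} = \left(\left(5 - 64 \cdot 5\right) - 108\right)^{2} = \left(\left(5 - 320\right) - 108\right)^{2} = \left(-315 - 108\right)^{2} = \left(-423\right)^{2} = 178929$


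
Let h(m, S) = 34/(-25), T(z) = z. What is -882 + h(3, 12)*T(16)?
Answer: -22594/25 ≈ -903.76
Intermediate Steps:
h(m, S) = -34/25 (h(m, S) = 34*(-1/25) = -34/25)
-882 + h(3, 12)*T(16) = -882 - 34/25*16 = -882 - 544/25 = -22594/25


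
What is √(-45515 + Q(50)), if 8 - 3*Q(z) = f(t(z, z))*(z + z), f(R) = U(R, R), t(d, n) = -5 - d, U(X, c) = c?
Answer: I*√43679 ≈ 209.0*I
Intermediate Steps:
f(R) = R
Q(z) = 8/3 - 2*z*(-5 - z)/3 (Q(z) = 8/3 - (-5 - z)*(z + z)/3 = 8/3 - (-5 - z)*2*z/3 = 8/3 - 2*z*(-5 - z)/3)
√(-45515 + Q(50)) = √(-45515 + (8/3 + (⅔)*50*(5 + 50))) = √(-45515 + (8/3 + (⅔)*50*55)) = √(-45515 + (8/3 + 5500/3)) = √(-45515 + 1836) = √(-43679) = I*√43679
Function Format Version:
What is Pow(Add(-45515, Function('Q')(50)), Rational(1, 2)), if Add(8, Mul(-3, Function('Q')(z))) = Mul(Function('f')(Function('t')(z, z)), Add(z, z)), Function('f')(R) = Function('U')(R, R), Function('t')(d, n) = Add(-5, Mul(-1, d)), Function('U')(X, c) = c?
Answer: Mul(I, Pow(43679, Rational(1, 2))) ≈ Mul(209.00, I)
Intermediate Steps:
Function('f')(R) = R
Function('Q')(z) = Add(Rational(8, 3), Mul(Rational(-2, 3), z, Add(-5, Mul(-1, z)))) (Function('Q')(z) = Add(Rational(8, 3), Mul(Rational(-1, 3), Mul(Add(-5, Mul(-1, z)), Add(z, z)))) = Add(Rational(8, 3), Mul(Rational(-1, 3), Mul(Add(-5, Mul(-1, z)), Mul(2, z)))) = Add(Rational(8, 3), Mul(Rational(-1, 3), Mul(2, z, Add(-5, Mul(-1, z))))) = Add(Rational(8, 3), Mul(Rational(-2, 3), z, Add(-5, Mul(-1, z)))))
Pow(Add(-45515, Function('Q')(50)), Rational(1, 2)) = Pow(Add(-45515, Add(Rational(8, 3), Mul(Rational(2, 3), 50, Add(5, 50)))), Rational(1, 2)) = Pow(Add(-45515, Add(Rational(8, 3), Mul(Rational(2, 3), 50, 55))), Rational(1, 2)) = Pow(Add(-45515, Add(Rational(8, 3), Rational(5500, 3))), Rational(1, 2)) = Pow(Add(-45515, 1836), Rational(1, 2)) = Pow(-43679, Rational(1, 2)) = Mul(I, Pow(43679, Rational(1, 2)))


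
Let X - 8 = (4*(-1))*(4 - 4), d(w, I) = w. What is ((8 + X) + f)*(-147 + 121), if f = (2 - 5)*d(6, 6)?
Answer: 52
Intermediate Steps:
f = -18 (f = (2 - 5)*6 = -3*6 = -18)
X = 8 (X = 8 + (4*(-1))*(4 - 4) = 8 - 4*0 = 8 + 0 = 8)
((8 + X) + f)*(-147 + 121) = ((8 + 8) - 18)*(-147 + 121) = (16 - 18)*(-26) = -2*(-26) = 52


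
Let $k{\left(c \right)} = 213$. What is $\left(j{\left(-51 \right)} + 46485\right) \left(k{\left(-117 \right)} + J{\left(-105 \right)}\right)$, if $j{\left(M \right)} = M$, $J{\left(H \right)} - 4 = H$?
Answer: $5200608$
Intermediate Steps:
$J{\left(H \right)} = 4 + H$
$\left(j{\left(-51 \right)} + 46485\right) \left(k{\left(-117 \right)} + J{\left(-105 \right)}\right) = \left(-51 + 46485\right) \left(213 + \left(4 - 105\right)\right) = 46434 \left(213 - 101\right) = 46434 \cdot 112 = 5200608$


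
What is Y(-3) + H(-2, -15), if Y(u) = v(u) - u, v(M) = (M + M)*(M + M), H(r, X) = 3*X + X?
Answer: -21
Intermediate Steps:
H(r, X) = 4*X
v(M) = 4*M² (v(M) = (2*M)*(2*M) = 4*M²)
Y(u) = -u + 4*u² (Y(u) = 4*u² - u = -u + 4*u²)
Y(-3) + H(-2, -15) = -3*(-1 + 4*(-3)) + 4*(-15) = -3*(-1 - 12) - 60 = -3*(-13) - 60 = 39 - 60 = -21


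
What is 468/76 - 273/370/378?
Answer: 778973/126540 ≈ 6.1559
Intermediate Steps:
468/76 - 273/370/378 = 468*(1/76) - 273*1/370*(1/378) = 117/19 - 273/370*1/378 = 117/19 - 13/6660 = 778973/126540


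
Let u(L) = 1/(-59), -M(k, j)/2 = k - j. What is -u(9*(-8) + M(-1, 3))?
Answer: 1/59 ≈ 0.016949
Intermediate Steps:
M(k, j) = -2*k + 2*j (M(k, j) = -2*(k - j) = -2*k + 2*j)
u(L) = -1/59
-u(9*(-8) + M(-1, 3)) = -1*(-1/59) = 1/59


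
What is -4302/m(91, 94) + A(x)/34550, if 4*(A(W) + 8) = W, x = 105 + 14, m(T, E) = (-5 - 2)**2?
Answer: -594532137/6771800 ≈ -87.795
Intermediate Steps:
m(T, E) = 49 (m(T, E) = (-7)**2 = 49)
x = 119
A(W) = -8 + W/4
-4302/m(91, 94) + A(x)/34550 = -4302/49 + (-8 + (1/4)*119)/34550 = -4302*1/49 + (-8 + 119/4)*(1/34550) = -4302/49 + (87/4)*(1/34550) = -4302/49 + 87/138200 = -594532137/6771800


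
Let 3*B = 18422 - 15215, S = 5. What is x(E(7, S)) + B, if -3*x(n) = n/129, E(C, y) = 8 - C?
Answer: 413702/387 ≈ 1069.0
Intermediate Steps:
x(n) = -n/387 (x(n) = -n/(3*129) = -n/387)
B = 1069 (B = (18422 - 15215)/3 = (1/3)*3207 = 1069)
x(E(7, S)) + B = -(8 - 1*7)/387 + 1069 = -(8 - 7)/387 + 1069 = -1/387*1 + 1069 = -1/387 + 1069 = 413702/387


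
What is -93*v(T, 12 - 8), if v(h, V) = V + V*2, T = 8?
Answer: -1116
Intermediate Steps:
v(h, V) = 3*V (v(h, V) = V + 2*V = 3*V)
-93*v(T, 12 - 8) = -279*(12 - 8) = -279*4 = -93*12 = -1116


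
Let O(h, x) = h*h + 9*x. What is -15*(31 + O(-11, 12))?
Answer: -3900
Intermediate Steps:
O(h, x) = h² + 9*x
-15*(31 + O(-11, 12)) = -15*(31 + ((-11)² + 9*12)) = -15*(31 + (121 + 108)) = -15*(31 + 229) = -15*260 = -3900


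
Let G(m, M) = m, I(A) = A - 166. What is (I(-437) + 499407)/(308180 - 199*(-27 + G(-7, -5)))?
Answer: 83134/52491 ≈ 1.5838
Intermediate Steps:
I(A) = -166 + A
(I(-437) + 499407)/(308180 - 199*(-27 + G(-7, -5))) = ((-166 - 437) + 499407)/(308180 - 199*(-27 - 7)) = (-603 + 499407)/(308180 - 199*(-34)) = 498804/(308180 + 6766) = 498804/314946 = 498804*(1/314946) = 83134/52491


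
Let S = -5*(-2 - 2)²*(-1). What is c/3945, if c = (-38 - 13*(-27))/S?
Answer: 313/315600 ≈ 0.00099176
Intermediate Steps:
S = 80 (S = -5*(-4)²*(-1) = -5*16*(-1) = -80*(-1) = 80)
c = 313/80 (c = (-38 - 13*(-27))/80 = (-38 + 351)*(1/80) = 313*(1/80) = 313/80 ≈ 3.9125)
c/3945 = (313/80)/3945 = (313/80)*(1/3945) = 313/315600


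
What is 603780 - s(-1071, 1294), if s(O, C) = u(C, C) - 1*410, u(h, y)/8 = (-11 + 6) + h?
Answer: 593878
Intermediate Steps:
u(h, y) = -40 + 8*h (u(h, y) = 8*((-11 + 6) + h) = 8*(-5 + h) = -40 + 8*h)
s(O, C) = -450 + 8*C (s(O, C) = (-40 + 8*C) - 1*410 = (-40 + 8*C) - 410 = -450 + 8*C)
603780 - s(-1071, 1294) = 603780 - (-450 + 8*1294) = 603780 - (-450 + 10352) = 603780 - 1*9902 = 603780 - 9902 = 593878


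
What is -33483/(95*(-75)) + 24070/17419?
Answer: 251579709/41370125 ≈ 6.0812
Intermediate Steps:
-33483/(95*(-75)) + 24070/17419 = -33483/(-7125) + 24070*(1/17419) = -33483*(-1/7125) + 24070/17419 = 11161/2375 + 24070/17419 = 251579709/41370125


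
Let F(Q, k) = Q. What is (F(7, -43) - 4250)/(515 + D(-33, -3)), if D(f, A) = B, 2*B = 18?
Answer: -4243/524 ≈ -8.0973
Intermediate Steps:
B = 9 (B = (½)*18 = 9)
D(f, A) = 9
(F(7, -43) - 4250)/(515 + D(-33, -3)) = (7 - 4250)/(515 + 9) = -4243/524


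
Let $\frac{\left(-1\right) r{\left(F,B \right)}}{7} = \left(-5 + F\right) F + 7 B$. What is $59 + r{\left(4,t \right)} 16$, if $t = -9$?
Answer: $7563$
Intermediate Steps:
$r{\left(F,B \right)} = - 49 B - 7 F \left(-5 + F\right)$ ($r{\left(F,B \right)} = - 7 \left(\left(-5 + F\right) F + 7 B\right) = - 7 \left(F \left(-5 + F\right) + 7 B\right) = - 7 \left(7 B + F \left(-5 + F\right)\right) = - 49 B - 7 F \left(-5 + F\right)$)
$59 + r{\left(4,t \right)} 16 = 59 + \left(\left(-49\right) \left(-9\right) - 7 \cdot 4^{2} + 35 \cdot 4\right) 16 = 59 + \left(441 - 112 + 140\right) 16 = 59 + 469 \cdot 16 = 59 + 7504 = 7563$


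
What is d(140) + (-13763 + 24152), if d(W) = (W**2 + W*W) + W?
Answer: 49729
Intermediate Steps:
d(W) = W + 2*W**2 (d(W) = (W**2 + W**2) + W = 2*W**2 + W = W + 2*W**2)
d(140) + (-13763 + 24152) = 140*(1 + 2*140) + (-13763 + 24152) = 140*(1 + 280) + 10389 = 140*281 + 10389 = 39340 + 10389 = 49729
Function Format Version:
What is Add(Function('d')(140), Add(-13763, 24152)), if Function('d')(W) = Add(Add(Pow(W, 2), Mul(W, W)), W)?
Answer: 49729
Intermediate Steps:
Function('d')(W) = Add(W, Mul(2, Pow(W, 2))) (Function('d')(W) = Add(Add(Pow(W, 2), Pow(W, 2)), W) = Add(Mul(2, Pow(W, 2)), W) = Add(W, Mul(2, Pow(W, 2))))
Add(Function('d')(140), Add(-13763, 24152)) = Add(Mul(140, Add(1, Mul(2, 140))), Add(-13763, 24152)) = Add(Mul(140, Add(1, 280)), 10389) = Add(Mul(140, 281), 10389) = Add(39340, 10389) = 49729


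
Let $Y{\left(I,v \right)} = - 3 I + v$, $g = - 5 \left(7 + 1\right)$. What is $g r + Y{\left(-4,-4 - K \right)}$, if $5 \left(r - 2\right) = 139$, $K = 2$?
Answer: $-1186$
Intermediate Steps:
$g = -40$ ($g = \left(-5\right) 8 = -40$)
$Y{\left(I,v \right)} = v - 3 I$
$r = \frac{149}{5}$ ($r = 2 + \frac{1}{5} \cdot 139 = 2 + \frac{139}{5} = \frac{149}{5} \approx 29.8$)
$g r + Y{\left(-4,-4 - K \right)} = \left(-40\right) \frac{149}{5} - -6 = -1192 + \left(\left(-4 - 2\right) + 12\right) = -1192 + \left(-6 + 12\right) = -1192 + 6 = -1186$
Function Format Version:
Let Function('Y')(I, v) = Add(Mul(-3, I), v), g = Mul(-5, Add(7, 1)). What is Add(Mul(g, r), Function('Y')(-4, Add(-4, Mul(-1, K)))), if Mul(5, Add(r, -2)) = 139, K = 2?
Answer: -1186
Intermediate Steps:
g = -40 (g = Mul(-5, 8) = -40)
Function('Y')(I, v) = Add(v, Mul(-3, I))
r = Rational(149, 5) (r = Add(2, Mul(Rational(1, 5), 139)) = Add(2, Rational(139, 5)) = Rational(149, 5) ≈ 29.800)
Add(Mul(g, r), Function('Y')(-4, Add(-4, Mul(-1, K)))) = Add(Mul(-40, Rational(149, 5)), Add(Add(-4, Mul(-1, 2)), Mul(-3, -4))) = Add(-1192, Add(Add(-4, -2), 12)) = Add(-1192, Add(-6, 12)) = Add(-1192, 6) = -1186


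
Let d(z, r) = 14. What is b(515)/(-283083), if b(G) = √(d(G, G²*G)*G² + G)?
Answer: -√3713665/283083 ≈ -0.0068075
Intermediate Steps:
b(G) = √(G + 14*G²) (b(G) = √(14*G² + G) = √(G + 14*G²))
b(515)/(-283083) = √(515*(1 + 14*515))/(-283083) = √(515*(1 + 7210))*(-1/283083) = √(515*7211)*(-1/283083) = √3713665*(-1/283083) = -√3713665/283083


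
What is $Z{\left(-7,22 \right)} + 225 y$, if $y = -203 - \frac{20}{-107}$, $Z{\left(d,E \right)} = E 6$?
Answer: $- \frac{4868601}{107} \approx -45501.0$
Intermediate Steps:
$Z{\left(d,E \right)} = 6 E$
$y = - \frac{21701}{107}$ ($y = -203 - - \frac{20}{107} = -203 + \frac{20}{107} = - \frac{21701}{107} \approx -202.81$)
$Z{\left(-7,22 \right)} + 225 y = 6 \cdot 22 + 225 \left(- \frac{21701}{107}\right) = 132 - \frac{4882725}{107} = - \frac{4868601}{107}$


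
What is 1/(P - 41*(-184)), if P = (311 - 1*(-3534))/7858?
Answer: 7858/59284597 ≈ 0.00013255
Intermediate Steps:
P = 3845/7858 (P = (311 + 3534)*(1/7858) = 3845*(1/7858) = 3845/7858 ≈ 0.48931)
1/(P - 41*(-184)) = 1/(3845/7858 - 41*(-184)) = 1/(3845/7858 + 7544) = 1/(59284597/7858) = 7858/59284597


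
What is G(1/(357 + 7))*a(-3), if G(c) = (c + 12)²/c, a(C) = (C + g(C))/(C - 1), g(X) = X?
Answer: 57264483/728 ≈ 78660.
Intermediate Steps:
a(C) = 2*C/(-1 + C) (a(C) = (C + C)/(C - 1) = (2*C)/(-1 + C) = 2*C/(-1 + C))
G(c) = (12 + c)²/c
G(1/(357 + 7))*a(-3) = ((12 + 1/(357 + 7))²/(1/(357 + 7)))*(2*(-3)/(-1 - 3)) = ((12 + 1/364)²/(1/364))*(2*(-3)/(-4)) = ((12 + 1/364)²/(1/364))*(2*(-3)*(-¼)) = (364*(4369/364)²)*(3/2) = (364*(19088161/132496))*(3/2) = (19088161/364)*(3/2) = 57264483/728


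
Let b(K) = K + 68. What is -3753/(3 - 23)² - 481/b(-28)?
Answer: -8563/400 ≈ -21.408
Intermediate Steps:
b(K) = 68 + K
-3753/(3 - 23)² - 481/b(-28) = -3753/(3 - 23)² - 481/(68 - 28) = -3753/((-20)²) - 481/40 = -3753/400 - 481*1/40 = -3753*1/400 - 481/40 = -3753/400 - 481/40 = -8563/400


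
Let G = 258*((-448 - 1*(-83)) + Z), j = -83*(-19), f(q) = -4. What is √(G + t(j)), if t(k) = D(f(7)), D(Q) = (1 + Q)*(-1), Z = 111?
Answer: 9*I*√809 ≈ 255.99*I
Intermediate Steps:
D(Q) = -1 - Q
j = 1577
t(k) = 3 (t(k) = -1 - 1*(-4) = -1 + 4 = 3)
G = -65532 (G = 258*((-448 - 1*(-83)) + 111) = 258*((-448 + 83) + 111) = 258*(-365 + 111) = 258*(-254) = -65532)
√(G + t(j)) = √(-65532 + 3) = √(-65529) = 9*I*√809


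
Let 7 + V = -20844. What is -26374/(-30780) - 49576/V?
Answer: 1037936777/320896890 ≈ 3.2345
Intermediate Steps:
V = -20851 (V = -7 - 20844 = -20851)
-26374/(-30780) - 49576/V = -26374/(-30780) - 49576/(-20851) = -26374*(-1/30780) - 49576*(-1/20851) = 13187/15390 + 49576/20851 = 1037936777/320896890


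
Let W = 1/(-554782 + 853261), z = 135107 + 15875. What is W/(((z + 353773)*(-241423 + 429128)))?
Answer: 1/28279403980804725 ≈ 3.5361e-17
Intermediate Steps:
z = 150982
W = 1/298479 ≈ 3.3503e-6
W/(((z + 353773)*(-241423 + 429128))) = 1/(298479*(((150982 + 353773)*(-241423 + 429128)))) = 1/(298479*((504755*187705))) = (1/298479)/94745037275 = (1/298479)*(1/94745037275) = 1/28279403980804725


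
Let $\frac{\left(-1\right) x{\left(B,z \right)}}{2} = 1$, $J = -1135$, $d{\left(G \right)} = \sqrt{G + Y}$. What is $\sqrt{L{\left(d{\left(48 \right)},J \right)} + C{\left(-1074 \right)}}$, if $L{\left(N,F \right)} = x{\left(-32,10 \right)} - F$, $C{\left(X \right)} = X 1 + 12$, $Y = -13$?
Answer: $\sqrt{71} \approx 8.4261$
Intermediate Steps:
$d{\left(G \right)} = \sqrt{-13 + G}$ ($d{\left(G \right)} = \sqrt{G - 13} = \sqrt{-13 + G}$)
$C{\left(X \right)} = 12 + X$ ($C{\left(X \right)} = X + 12 = 12 + X$)
$x{\left(B,z \right)} = -2$ ($x{\left(B,z \right)} = \left(-2\right) 1 = -2$)
$L{\left(N,F \right)} = -2 - F$
$\sqrt{L{\left(d{\left(48 \right)},J \right)} + C{\left(-1074 \right)}} = \sqrt{\left(-2 - -1135\right) + \left(12 - 1074\right)} = \sqrt{\left(-2 + 1135\right) - 1062} = \sqrt{1133 - 1062} = \sqrt{71}$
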